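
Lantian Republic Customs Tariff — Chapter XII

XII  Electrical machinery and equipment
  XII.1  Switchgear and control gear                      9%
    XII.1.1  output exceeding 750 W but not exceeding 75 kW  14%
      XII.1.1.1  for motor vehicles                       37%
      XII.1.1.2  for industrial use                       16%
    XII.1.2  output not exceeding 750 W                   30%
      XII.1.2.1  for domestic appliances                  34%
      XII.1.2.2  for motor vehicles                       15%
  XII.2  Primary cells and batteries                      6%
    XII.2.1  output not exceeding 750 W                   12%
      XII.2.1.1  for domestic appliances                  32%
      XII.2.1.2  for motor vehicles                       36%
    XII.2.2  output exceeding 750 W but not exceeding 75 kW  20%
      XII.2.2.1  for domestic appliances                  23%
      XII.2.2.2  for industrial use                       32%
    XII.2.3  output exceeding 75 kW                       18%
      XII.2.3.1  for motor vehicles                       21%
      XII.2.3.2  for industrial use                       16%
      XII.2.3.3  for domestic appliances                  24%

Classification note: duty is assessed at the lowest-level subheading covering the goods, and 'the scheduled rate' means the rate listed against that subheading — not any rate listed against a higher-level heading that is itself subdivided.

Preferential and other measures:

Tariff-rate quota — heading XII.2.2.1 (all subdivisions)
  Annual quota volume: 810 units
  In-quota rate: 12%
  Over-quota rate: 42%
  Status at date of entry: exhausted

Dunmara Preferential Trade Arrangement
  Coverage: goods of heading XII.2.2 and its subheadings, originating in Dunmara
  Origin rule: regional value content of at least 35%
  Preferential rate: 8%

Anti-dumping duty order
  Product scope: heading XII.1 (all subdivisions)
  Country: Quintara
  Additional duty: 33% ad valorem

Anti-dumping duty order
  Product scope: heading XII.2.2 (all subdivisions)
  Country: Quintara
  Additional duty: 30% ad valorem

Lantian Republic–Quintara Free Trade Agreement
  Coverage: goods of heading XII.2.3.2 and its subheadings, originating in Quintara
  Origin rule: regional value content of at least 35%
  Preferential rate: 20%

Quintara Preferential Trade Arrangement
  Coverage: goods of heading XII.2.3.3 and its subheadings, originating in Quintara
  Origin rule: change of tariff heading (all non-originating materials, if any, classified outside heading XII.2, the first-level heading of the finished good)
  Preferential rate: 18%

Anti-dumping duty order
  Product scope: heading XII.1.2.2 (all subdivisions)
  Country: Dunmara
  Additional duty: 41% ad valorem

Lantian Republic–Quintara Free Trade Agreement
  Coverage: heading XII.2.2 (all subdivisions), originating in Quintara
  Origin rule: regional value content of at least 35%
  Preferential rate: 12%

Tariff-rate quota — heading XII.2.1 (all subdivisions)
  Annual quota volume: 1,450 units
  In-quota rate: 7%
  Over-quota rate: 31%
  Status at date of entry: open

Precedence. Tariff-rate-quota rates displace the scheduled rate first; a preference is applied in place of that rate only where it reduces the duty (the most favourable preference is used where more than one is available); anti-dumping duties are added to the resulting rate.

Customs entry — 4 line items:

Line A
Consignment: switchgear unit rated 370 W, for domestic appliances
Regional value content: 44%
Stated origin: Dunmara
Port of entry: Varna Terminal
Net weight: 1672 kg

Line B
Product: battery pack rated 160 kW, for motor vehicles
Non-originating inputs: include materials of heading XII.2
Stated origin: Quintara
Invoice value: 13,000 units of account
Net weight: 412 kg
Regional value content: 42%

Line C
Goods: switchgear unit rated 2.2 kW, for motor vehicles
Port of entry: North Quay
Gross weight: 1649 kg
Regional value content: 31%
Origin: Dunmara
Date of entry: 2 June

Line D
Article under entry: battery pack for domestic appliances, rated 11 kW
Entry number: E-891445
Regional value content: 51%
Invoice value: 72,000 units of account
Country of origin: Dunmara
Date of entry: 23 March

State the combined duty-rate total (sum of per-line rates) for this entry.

Line A: switchgear unit → XII.1; rated 370 W → XII.1.2; for domestic appliances → XII.1.2.1. Scheduled 34%. Dunmara agreement on XII.2.2: XII.1.2.1 not covered. → 34%.
Line B: battery pack → XII.2; rated 160 kW → XII.2.3; for motor vehicles → XII.2.3.1. Scheduled 21%. Quintara agreement on XII.2.3.2: XII.2.3.1 not covered; Quintara agreement on XII.2.3.3: XII.2.3.1 not covered; Quintara agreement on XII.2.2: XII.2.3.1 not covered. → 21%.
Line C: switchgear unit → XII.1; rated 2.2 kW → XII.1.1; for motor vehicles → XII.1.1.1. Scheduled 37%. Dunmara agreement on XII.2.2: XII.1.1.1 not covered. → 37%.
Line D: battery pack → XII.2; rated 11 kW → XII.2.2; for domestic appliances → XII.2.2.1. Scheduled 23%. quota on XII.2.2.1 exhausted → over-quota 42%; Dunmara agreement on XII.2.2: RVC ≥ 35% → 8% available; preferential 8%. → 8%.
Sum: 34% + 21% + 37% + 8% = 100%.

100%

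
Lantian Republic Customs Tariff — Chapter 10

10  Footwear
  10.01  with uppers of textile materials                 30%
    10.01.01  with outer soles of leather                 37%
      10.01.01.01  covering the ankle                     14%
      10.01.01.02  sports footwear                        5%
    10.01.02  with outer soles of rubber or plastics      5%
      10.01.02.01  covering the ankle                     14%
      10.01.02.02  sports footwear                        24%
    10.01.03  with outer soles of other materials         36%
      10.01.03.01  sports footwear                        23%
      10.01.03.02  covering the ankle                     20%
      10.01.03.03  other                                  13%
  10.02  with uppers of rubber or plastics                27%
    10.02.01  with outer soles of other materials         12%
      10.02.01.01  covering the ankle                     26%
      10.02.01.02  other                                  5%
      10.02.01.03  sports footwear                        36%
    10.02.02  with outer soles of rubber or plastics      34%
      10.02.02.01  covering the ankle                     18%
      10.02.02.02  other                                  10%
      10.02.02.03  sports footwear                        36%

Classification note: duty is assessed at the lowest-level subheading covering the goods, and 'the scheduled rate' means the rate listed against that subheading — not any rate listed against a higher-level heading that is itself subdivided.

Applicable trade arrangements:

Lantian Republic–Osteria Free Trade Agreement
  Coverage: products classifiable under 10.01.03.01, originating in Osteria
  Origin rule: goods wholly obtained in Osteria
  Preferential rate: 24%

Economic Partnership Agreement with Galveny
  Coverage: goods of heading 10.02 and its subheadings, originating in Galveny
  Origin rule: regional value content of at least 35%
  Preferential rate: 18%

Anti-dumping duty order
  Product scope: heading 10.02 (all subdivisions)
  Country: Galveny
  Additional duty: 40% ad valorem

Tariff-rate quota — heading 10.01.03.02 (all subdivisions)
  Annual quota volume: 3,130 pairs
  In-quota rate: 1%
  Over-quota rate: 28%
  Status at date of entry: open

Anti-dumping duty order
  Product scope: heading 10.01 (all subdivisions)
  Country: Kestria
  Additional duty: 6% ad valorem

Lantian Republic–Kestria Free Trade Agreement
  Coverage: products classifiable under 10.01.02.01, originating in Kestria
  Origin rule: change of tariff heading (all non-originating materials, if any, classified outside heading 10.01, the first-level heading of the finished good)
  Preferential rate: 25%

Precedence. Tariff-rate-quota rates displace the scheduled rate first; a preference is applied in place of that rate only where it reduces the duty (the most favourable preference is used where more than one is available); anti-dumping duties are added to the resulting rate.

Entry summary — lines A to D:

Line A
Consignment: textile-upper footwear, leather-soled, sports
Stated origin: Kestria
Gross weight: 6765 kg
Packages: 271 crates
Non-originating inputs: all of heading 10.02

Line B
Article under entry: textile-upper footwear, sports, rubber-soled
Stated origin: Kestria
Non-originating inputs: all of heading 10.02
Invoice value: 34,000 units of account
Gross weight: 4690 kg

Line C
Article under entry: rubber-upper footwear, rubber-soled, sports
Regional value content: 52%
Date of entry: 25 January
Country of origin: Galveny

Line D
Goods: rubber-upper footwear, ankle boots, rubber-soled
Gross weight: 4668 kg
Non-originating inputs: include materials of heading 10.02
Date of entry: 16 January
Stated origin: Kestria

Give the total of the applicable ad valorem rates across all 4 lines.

117%

Line A: textile-upper → 10.01; leather-soled → 10.01.01; sports → 10.01.01.02. Scheduled 5%. Kestria agreement on 10.01.02.01: 10.01.01.02 not covered; anti-dumping (Kestria, 10.01): +6%; total 5% + 6% = 11%. → 11%.
Line B: textile-upper → 10.01; rubber-soled → 10.01.02; sports → 10.01.02.02. Scheduled 24%. Kestria agreement on 10.01.02.01: 10.01.02.02 not covered; anti-dumping (Kestria, 10.01): +6%; total 24% + 6% = 30%. → 30%.
Line C: rubber-upper → 10.02; rubber-soled → 10.02.02; sports → 10.02.02.03. Scheduled 36%. Galveny agreement on 10.02: RVC ≥ 35% → 18% available; preferential 18%; anti-dumping (Galveny, 10.02): +40%; total 18% + 40% = 58%. → 58%.
Line D: rubber-upper → 10.02; rubber-soled → 10.02.02; ankle boots → 10.02.02.01. Scheduled 18%. Kestria agreement on 10.01.02.01: 10.02.02.01 not covered. → 18%.
Sum: 11% + 30% + 58% + 18% = 117%.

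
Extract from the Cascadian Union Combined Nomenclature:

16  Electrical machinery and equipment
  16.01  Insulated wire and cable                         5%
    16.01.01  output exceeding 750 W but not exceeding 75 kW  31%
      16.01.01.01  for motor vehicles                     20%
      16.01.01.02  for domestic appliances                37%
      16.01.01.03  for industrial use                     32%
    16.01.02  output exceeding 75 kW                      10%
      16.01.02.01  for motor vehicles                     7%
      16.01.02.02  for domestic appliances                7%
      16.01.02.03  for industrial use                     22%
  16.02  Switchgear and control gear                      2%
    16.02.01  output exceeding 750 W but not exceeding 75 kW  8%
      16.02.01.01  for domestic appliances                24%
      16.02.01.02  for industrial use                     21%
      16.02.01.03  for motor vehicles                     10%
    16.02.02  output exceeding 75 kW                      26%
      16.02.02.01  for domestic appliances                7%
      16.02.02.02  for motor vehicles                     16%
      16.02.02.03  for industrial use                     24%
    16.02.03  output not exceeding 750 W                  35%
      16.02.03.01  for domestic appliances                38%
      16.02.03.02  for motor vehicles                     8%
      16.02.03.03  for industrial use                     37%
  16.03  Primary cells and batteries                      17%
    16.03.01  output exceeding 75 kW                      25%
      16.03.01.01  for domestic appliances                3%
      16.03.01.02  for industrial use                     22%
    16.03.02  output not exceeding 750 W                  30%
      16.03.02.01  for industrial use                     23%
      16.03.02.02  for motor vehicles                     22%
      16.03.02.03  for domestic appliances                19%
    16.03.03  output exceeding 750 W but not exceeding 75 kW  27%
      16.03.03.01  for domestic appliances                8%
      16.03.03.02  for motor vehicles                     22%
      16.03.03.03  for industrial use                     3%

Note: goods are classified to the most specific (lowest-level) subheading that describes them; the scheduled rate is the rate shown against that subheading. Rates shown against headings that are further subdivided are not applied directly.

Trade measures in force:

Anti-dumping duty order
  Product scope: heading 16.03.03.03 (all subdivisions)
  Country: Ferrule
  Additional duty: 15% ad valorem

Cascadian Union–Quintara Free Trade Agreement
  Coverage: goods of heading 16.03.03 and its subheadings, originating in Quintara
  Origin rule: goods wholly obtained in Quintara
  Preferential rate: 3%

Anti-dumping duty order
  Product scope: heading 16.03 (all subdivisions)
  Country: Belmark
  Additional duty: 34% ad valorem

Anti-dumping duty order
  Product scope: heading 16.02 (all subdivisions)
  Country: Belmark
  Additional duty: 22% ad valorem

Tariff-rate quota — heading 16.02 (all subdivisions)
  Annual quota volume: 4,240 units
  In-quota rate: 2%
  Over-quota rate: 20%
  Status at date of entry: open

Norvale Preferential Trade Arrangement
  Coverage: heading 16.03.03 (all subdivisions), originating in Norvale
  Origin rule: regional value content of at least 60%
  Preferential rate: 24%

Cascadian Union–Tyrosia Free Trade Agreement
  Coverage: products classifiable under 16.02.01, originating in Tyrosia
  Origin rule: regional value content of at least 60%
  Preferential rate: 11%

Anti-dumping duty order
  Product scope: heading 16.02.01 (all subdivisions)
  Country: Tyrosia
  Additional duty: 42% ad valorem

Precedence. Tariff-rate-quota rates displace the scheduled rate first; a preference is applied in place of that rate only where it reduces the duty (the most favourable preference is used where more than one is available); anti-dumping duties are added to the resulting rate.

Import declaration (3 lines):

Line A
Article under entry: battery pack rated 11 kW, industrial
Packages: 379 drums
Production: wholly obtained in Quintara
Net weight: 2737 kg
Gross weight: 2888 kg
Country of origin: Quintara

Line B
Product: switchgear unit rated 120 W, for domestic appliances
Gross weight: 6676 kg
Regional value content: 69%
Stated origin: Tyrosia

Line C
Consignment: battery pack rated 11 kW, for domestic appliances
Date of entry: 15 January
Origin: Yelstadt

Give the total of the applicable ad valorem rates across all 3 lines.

Line A: battery pack → 16.03; rated 11 kW → 16.03.03; industrial → 16.03.03.03. Scheduled 3%. Quintara agreement on 16.03.03: wholly obtained → 3% available; preference 3% not lower than 3% → no reduction. → 3%.
Line B: switchgear unit → 16.02; rated 120 W → 16.02.03; for domestic appliances → 16.02.03.01. Scheduled 38%. quota on 16.02 open → in-quota 2%; Tyrosia agreement on 16.02.01: 16.02.03.01 not covered. → 2%.
Line C: battery pack → 16.03; rated 11 kW → 16.03.03; for domestic appliances → 16.03.03.01. Scheduled 8%. No special measure applies. → 8%.
Sum: 3% + 2% + 8% = 13%.

13%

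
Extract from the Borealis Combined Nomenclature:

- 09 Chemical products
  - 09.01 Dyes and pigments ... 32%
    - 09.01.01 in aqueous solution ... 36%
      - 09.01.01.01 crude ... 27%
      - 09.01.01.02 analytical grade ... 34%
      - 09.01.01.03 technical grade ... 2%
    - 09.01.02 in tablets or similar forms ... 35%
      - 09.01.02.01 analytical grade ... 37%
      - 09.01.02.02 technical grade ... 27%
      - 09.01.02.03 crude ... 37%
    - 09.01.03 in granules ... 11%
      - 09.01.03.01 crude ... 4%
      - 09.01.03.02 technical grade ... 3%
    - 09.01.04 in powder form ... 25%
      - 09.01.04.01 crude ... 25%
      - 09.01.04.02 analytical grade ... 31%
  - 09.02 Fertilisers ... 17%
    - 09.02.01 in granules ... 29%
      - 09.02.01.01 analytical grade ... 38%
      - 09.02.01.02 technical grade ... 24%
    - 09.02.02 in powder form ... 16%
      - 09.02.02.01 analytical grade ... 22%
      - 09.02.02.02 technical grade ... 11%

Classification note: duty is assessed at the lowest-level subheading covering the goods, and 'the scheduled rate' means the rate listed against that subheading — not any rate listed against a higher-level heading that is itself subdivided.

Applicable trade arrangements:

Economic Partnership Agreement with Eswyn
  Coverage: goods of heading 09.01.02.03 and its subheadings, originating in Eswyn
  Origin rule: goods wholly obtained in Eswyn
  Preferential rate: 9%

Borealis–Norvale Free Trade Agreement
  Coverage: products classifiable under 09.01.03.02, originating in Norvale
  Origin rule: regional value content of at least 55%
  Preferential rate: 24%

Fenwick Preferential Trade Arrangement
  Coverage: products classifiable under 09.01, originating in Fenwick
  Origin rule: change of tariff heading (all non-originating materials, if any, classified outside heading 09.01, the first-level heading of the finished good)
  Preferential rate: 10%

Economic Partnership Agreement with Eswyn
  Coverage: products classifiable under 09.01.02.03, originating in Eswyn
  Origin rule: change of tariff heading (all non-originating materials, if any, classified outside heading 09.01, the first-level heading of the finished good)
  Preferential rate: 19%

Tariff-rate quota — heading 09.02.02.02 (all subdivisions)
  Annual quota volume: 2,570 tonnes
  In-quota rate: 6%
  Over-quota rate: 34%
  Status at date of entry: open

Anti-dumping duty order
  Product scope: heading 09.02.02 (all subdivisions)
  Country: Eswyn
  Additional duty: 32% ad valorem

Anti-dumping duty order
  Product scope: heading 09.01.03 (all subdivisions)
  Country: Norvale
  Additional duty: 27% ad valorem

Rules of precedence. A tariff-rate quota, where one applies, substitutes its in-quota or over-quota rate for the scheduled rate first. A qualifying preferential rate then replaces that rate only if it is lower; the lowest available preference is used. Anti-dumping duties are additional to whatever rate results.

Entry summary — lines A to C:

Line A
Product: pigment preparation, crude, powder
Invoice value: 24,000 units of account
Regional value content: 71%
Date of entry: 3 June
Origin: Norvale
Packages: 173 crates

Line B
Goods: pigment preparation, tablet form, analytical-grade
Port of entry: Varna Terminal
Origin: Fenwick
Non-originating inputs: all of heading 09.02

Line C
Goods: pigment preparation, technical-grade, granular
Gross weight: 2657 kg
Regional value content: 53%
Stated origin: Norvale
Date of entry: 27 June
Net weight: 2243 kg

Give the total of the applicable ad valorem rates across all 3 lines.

Line A: pigment → 09.01; powder → 09.01.04; crude → 09.01.04.01. Scheduled 25%. Norvale agreement on 09.01.03.02: 09.01.04.01 not covered. → 25%.
Line B: pigment → 09.01; tablet form → 09.01.02; analytical-grade → 09.01.02.01. Scheduled 37%. Fenwick agreement on 09.01: CTH met → 10% available; preferential 10%. → 10%.
Line C: pigment → 09.01; granular → 09.01.03; technical-grade → 09.01.03.02. Scheduled 3%. Norvale agreement on 09.01.03.02: RVC < 55%; anti-dumping (Norvale, 09.01.03): +27%; total 3% + 27% = 30%. → 30%.
Sum: 25% + 10% + 30% = 65%.

65%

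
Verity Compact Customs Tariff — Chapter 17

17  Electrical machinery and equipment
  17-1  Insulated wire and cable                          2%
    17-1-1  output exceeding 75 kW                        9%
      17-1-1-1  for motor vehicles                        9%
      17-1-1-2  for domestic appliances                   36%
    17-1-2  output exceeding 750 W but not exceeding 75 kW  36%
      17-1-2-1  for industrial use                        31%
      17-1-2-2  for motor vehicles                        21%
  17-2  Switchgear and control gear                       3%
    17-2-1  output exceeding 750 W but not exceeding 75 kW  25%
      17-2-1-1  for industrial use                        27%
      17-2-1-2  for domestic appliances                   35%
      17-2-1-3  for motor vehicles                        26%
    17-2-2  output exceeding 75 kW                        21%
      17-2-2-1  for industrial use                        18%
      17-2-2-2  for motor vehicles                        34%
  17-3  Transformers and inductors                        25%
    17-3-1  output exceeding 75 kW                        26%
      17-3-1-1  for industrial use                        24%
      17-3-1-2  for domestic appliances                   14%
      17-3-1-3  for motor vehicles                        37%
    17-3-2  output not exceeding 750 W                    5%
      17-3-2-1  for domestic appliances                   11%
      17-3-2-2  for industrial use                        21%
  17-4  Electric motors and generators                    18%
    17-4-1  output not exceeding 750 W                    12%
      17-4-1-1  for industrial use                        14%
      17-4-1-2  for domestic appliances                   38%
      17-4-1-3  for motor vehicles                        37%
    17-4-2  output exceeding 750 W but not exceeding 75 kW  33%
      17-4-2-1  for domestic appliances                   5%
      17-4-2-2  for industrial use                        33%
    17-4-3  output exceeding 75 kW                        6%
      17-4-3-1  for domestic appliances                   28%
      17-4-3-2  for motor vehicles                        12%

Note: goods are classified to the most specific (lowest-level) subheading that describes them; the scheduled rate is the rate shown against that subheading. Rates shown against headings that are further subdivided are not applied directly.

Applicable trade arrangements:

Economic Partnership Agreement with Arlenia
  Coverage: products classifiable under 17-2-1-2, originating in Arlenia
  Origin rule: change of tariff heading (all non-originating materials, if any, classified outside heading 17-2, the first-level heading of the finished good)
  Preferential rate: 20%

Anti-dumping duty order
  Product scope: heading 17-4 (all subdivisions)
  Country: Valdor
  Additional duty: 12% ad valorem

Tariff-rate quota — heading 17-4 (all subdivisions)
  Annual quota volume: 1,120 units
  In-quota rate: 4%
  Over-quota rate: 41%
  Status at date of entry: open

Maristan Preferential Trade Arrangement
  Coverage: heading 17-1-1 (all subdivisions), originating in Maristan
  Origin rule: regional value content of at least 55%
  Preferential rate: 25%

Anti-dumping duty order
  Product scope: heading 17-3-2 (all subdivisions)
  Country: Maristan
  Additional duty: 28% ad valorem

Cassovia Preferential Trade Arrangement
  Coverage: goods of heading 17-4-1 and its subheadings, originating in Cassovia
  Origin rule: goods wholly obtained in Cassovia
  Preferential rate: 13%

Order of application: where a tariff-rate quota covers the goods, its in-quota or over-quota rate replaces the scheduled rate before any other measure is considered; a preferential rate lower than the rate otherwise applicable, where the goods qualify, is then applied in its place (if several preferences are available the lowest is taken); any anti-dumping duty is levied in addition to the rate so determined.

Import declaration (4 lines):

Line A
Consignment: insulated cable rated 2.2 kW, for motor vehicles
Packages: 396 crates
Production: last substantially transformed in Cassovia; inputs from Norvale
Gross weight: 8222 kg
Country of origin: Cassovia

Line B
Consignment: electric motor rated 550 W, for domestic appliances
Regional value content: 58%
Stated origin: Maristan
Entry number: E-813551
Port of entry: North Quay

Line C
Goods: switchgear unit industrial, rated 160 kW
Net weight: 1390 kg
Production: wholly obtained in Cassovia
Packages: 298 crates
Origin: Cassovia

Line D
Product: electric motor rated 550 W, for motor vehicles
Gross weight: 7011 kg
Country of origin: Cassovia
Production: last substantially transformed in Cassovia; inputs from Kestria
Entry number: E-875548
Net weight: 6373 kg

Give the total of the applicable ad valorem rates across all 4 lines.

Line A: insulated cable → 17-1; rated 2.2 kW → 17-1-2; for motor vehicles → 17-1-2-2. Scheduled 21%. Cassovia agreement on 17-4-1: 17-1-2-2 not covered. → 21%.
Line B: electric motor → 17-4; rated 550 W → 17-4-1; for domestic appliances → 17-4-1-2. Scheduled 38%. quota on 17-4 open → in-quota 4%; Maristan agreement on 17-1-1: 17-4-1-2 not covered. → 4%.
Line C: switchgear unit → 17-2; rated 160 kW → 17-2-2; industrial → 17-2-2-1. Scheduled 18%. Cassovia agreement on 17-4-1: 17-2-2-1 not covered. → 18%.
Line D: electric motor → 17-4; rated 550 W → 17-4-1; for motor vehicles → 17-4-1-3. Scheduled 37%. quota on 17-4 open → in-quota 4%; Cassovia agreement on 17-4-1: not wholly obtained. → 4%.
Sum: 21% + 4% + 18% + 4% = 47%.

47%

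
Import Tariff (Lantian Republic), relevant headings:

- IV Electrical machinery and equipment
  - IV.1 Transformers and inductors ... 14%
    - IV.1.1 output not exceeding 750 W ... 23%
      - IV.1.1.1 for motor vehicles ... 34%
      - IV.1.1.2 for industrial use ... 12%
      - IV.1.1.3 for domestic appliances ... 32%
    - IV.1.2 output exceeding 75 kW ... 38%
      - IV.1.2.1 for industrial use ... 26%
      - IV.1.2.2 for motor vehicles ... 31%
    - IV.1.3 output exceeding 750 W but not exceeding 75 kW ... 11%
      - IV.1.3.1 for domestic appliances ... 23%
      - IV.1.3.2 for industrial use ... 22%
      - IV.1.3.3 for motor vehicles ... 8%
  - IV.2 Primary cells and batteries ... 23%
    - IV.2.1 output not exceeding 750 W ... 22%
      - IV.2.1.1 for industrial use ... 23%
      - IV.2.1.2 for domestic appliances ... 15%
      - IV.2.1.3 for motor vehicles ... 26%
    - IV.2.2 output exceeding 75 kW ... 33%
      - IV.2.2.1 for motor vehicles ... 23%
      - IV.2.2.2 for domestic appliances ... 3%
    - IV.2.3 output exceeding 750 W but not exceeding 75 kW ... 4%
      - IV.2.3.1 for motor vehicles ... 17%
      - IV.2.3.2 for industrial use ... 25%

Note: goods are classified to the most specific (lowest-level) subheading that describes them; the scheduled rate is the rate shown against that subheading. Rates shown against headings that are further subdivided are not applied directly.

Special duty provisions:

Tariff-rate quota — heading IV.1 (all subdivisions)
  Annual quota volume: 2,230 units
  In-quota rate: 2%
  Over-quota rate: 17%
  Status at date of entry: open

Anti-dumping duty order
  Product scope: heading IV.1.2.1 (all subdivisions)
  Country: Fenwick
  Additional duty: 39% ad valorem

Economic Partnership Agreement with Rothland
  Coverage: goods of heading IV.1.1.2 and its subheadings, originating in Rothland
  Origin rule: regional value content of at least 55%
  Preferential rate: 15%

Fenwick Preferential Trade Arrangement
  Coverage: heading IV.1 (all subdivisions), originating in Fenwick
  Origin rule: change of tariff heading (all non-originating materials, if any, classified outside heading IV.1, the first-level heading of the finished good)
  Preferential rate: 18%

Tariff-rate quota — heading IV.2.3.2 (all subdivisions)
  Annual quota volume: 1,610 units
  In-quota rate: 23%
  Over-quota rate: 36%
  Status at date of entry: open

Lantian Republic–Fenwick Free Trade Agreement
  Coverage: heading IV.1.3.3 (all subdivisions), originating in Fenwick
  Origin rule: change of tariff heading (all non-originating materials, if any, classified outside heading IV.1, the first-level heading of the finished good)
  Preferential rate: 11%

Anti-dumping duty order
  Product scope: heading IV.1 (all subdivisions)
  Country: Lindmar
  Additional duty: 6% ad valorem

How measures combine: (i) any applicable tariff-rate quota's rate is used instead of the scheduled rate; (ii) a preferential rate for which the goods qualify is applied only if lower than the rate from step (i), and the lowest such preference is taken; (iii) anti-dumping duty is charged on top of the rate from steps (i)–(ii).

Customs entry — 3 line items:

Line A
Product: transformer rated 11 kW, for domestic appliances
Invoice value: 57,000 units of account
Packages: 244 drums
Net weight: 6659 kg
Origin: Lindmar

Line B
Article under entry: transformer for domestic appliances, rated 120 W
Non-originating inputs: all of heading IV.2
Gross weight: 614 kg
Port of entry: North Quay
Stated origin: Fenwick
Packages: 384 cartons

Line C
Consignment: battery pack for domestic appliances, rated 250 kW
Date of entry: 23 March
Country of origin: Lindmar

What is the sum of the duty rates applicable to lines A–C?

13%

Line A: transformer → IV.1; rated 11 kW → IV.1.3; for domestic appliances → IV.1.3.1. Scheduled 23%. quota on IV.1 open → in-quota 2%; anti-dumping (Lindmar, IV.1): +6%; total 2% + 6% = 8%. → 8%.
Line B: transformer → IV.1; rated 120 W → IV.1.1; for domestic appliances → IV.1.1.3. Scheduled 32%. quota on IV.1 open → in-quota 2%; Fenwick agreement on IV.1: CTH met → 18% available; Fenwick agreement on IV.1.3.3: IV.1.1.3 not covered; preference 18% not lower than 2% → no reduction. → 2%.
Line C: battery pack → IV.2; rated 250 kW → IV.2.2; for domestic appliances → IV.2.2.2. Scheduled 3%. No special measure applies. → 3%.
Sum: 8% + 2% + 3% = 13%.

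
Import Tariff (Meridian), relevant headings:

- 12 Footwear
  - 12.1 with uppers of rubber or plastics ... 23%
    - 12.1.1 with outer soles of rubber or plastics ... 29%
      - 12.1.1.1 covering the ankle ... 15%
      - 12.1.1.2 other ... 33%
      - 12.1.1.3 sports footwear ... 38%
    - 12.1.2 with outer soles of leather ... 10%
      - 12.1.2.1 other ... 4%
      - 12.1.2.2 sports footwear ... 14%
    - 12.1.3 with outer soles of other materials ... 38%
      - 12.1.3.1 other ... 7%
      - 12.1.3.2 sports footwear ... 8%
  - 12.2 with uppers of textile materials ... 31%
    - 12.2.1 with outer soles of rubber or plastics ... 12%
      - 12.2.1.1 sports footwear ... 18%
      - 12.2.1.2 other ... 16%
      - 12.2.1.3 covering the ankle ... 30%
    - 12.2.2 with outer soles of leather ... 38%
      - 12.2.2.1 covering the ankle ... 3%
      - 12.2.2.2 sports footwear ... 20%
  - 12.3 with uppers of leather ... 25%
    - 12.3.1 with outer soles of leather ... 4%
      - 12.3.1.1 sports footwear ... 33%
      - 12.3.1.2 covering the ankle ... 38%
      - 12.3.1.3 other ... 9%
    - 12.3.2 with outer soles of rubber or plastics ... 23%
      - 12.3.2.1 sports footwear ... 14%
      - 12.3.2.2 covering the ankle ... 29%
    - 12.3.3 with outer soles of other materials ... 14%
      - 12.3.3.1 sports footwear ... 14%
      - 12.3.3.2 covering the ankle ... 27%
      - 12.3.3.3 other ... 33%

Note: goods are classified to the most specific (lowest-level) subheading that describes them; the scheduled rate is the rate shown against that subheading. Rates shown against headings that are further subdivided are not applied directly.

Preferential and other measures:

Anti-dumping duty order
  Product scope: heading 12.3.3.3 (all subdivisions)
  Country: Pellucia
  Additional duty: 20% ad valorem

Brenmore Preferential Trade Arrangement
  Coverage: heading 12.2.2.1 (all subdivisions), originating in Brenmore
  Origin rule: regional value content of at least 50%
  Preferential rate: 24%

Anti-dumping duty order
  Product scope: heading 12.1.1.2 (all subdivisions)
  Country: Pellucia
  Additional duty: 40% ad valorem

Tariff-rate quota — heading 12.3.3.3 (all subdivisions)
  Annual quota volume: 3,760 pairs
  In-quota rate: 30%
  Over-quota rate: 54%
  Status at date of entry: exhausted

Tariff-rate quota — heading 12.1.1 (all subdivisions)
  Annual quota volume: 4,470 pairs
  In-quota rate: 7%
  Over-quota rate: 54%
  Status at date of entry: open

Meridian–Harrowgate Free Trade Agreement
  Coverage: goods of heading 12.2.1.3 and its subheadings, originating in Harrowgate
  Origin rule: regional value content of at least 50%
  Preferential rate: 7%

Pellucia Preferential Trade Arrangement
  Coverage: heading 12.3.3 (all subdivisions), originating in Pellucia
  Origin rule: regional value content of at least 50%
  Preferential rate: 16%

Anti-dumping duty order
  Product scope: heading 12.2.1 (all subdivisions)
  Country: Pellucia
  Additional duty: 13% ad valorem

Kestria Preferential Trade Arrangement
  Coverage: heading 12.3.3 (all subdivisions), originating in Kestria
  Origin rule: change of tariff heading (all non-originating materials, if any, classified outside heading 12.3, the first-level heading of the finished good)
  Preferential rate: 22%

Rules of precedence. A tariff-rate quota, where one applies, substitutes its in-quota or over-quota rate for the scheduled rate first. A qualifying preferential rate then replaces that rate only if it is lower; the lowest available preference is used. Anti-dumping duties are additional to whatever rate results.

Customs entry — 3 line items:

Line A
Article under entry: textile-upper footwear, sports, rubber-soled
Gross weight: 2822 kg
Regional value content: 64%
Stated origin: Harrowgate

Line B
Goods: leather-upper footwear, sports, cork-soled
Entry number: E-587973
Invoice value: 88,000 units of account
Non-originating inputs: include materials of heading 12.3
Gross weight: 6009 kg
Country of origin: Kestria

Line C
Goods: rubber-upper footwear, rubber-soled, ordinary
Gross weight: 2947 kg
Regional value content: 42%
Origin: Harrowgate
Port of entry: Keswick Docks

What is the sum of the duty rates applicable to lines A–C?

Line A: textile-upper → 12.2; rubber-soled → 12.2.1; sports → 12.2.1.1. Scheduled 18%. Harrowgate agreement on 12.2.1.3: 12.2.1.1 not covered. → 18%.
Line B: leather-upper → 12.3; cork-soled → 12.3.3; sports → 12.3.3.1. Scheduled 14%. Kestria agreement on 12.3.3: CTH not met. → 14%.
Line C: rubber-upper → 12.1; rubber-soled → 12.1.1; ordinary → 12.1.1.2. Scheduled 33%. quota on 12.1.1 open → in-quota 7%; Harrowgate agreement on 12.2.1.3: 12.1.1.2 not covered. → 7%.
Sum: 18% + 14% + 7% = 39%.

39%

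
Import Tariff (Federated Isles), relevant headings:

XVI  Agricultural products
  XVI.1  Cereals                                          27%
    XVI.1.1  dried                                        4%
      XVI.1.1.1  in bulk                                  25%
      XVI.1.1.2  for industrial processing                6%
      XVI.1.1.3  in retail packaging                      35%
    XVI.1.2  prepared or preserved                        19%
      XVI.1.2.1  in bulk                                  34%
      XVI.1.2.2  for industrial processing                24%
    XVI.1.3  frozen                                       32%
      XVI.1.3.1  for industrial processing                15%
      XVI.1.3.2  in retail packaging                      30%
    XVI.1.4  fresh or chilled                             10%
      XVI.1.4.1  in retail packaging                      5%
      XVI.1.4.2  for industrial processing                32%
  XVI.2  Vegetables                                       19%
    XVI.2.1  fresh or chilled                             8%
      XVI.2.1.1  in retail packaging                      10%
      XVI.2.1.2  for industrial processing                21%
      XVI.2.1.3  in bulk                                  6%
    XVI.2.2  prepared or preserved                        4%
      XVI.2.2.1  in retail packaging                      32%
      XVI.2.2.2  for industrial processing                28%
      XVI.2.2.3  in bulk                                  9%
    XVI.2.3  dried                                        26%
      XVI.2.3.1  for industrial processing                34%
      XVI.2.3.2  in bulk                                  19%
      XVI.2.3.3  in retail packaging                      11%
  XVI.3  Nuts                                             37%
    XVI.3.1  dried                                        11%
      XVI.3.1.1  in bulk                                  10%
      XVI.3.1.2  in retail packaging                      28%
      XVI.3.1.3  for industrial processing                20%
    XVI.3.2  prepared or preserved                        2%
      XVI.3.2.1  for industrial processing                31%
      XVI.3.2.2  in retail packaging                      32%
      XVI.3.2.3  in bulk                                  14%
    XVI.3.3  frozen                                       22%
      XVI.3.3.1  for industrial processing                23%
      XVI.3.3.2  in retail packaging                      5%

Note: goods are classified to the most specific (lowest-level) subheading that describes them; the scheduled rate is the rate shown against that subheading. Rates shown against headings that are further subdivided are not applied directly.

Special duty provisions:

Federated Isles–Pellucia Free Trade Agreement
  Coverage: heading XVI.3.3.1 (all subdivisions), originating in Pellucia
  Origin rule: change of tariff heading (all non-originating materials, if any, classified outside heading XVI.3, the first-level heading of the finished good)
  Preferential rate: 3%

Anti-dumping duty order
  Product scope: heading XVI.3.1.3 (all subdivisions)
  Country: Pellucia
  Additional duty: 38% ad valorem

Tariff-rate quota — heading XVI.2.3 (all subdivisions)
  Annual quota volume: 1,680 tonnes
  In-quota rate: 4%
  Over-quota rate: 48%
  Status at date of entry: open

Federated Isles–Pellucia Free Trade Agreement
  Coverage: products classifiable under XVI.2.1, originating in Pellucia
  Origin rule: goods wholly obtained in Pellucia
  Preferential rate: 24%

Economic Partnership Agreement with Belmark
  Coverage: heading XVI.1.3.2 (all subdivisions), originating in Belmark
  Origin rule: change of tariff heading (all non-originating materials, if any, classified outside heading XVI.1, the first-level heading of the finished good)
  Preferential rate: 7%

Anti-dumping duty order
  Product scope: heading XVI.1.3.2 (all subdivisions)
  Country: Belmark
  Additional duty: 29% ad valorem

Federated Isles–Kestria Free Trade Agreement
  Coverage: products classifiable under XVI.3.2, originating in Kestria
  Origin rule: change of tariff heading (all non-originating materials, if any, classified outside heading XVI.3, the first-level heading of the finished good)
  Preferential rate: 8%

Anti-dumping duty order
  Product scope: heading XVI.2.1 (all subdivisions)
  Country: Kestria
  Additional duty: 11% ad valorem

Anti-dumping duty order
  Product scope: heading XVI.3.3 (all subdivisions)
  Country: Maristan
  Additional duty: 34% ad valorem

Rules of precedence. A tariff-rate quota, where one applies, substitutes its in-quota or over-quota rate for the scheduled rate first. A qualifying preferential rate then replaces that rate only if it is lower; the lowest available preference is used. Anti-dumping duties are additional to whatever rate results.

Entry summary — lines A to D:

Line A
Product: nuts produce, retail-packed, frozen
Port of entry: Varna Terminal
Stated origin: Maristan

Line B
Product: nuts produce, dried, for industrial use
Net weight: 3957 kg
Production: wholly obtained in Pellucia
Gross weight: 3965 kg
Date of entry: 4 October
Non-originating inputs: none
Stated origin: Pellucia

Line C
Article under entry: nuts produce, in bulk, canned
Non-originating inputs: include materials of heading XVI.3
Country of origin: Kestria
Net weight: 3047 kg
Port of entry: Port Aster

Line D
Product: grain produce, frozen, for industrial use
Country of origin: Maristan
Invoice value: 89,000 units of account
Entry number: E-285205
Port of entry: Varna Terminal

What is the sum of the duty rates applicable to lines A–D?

126%

Line A: nuts → XVI.3; frozen → XVI.3.3; retail-packed → XVI.3.3.2. Scheduled 5%. anti-dumping (Maristan, XVI.3.3): +34%; total 5% + 34% = 39%. → 39%.
Line B: nuts → XVI.3; dried → XVI.3.1; for industrial use → XVI.3.1.3. Scheduled 20%. Pellucia agreement on XVI.3.3.1: XVI.3.1.3 not covered; Pellucia agreement on XVI.2.1: XVI.3.1.3 not covered; anti-dumping (Pellucia, XVI.3.1.3): +38%; total 20% + 38% = 58%. → 58%.
Line C: nuts → XVI.3; canned → XVI.3.2; in bulk → XVI.3.2.3. Scheduled 14%. Kestria agreement on XVI.3.2: CTH not met. → 14%.
Line D: grain → XVI.1; frozen → XVI.1.3; for industrial use → XVI.1.3.1. Scheduled 15%. No special measure applies. → 15%.
Sum: 39% + 58% + 14% + 15% = 126%.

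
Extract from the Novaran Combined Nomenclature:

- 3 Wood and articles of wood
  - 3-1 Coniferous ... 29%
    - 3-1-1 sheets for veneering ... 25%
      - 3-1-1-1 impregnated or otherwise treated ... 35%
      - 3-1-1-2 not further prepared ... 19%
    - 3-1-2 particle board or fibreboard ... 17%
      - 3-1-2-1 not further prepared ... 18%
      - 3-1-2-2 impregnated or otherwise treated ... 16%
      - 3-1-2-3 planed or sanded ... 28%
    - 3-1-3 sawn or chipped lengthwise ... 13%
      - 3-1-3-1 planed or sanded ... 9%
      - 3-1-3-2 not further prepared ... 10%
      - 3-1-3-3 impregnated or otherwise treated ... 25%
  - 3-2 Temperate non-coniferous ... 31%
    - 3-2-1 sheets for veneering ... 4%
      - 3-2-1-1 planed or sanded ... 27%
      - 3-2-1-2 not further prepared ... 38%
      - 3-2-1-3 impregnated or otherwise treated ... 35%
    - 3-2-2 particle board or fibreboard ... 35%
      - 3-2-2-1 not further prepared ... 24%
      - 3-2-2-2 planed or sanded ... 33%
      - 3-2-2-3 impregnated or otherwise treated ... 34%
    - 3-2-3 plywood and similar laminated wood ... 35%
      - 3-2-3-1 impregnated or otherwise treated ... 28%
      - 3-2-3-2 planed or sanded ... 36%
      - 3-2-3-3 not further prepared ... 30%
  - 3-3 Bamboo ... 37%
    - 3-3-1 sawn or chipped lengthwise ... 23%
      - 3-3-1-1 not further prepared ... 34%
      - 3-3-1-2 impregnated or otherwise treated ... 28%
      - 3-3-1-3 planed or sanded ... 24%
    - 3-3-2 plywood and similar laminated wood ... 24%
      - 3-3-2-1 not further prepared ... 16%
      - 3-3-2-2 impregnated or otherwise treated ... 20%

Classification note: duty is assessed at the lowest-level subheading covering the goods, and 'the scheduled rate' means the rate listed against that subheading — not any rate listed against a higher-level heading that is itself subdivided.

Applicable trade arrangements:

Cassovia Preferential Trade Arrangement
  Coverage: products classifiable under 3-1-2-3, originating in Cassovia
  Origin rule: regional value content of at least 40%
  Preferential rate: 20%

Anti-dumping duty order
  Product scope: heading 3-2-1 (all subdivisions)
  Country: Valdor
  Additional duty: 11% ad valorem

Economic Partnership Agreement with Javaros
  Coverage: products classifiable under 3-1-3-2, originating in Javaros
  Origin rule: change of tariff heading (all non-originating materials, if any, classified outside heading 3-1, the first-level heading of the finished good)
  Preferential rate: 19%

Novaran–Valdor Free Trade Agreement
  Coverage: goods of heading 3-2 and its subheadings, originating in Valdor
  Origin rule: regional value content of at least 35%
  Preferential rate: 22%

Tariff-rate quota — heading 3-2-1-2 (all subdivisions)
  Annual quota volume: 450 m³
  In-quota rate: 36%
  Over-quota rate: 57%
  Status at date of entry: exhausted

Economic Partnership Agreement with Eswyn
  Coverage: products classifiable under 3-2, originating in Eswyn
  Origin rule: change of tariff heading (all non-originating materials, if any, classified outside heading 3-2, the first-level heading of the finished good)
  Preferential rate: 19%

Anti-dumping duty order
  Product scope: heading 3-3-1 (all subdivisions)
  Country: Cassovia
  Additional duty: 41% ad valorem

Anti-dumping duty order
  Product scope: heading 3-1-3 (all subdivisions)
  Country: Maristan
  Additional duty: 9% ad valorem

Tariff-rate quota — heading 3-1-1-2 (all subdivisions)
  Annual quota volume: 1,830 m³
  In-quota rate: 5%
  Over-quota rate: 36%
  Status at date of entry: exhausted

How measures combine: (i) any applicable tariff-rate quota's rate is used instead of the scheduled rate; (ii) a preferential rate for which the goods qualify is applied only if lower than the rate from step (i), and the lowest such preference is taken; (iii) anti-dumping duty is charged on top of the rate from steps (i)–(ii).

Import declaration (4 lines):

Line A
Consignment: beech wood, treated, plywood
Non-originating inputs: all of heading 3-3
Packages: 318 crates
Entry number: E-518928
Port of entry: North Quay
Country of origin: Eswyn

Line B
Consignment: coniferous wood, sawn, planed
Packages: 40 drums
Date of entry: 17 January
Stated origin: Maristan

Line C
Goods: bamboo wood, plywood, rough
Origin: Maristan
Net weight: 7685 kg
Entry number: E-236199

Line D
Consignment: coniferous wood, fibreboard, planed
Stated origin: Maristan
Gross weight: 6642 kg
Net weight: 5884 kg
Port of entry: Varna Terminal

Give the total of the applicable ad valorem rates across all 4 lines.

81%

Line A: beech → 3-2; plywood → 3-2-3; treated → 3-2-3-1. Scheduled 28%. Eswyn agreement on 3-2: CTH met → 19% available; preferential 19%. → 19%.
Line B: coniferous → 3-1; sawn → 3-1-3; planed → 3-1-3-1. Scheduled 9%. anti-dumping (Maristan, 3-1-3): +9%; total 9% + 9% = 18%. → 18%.
Line C: bamboo → 3-3; plywood → 3-3-2; rough → 3-3-2-1. Scheduled 16%. No special measure applies. → 16%.
Line D: coniferous → 3-1; fibreboard → 3-1-2; planed → 3-1-2-3. Scheduled 28%. No special measure applies. → 28%.
Sum: 19% + 18% + 16% + 28% = 81%.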